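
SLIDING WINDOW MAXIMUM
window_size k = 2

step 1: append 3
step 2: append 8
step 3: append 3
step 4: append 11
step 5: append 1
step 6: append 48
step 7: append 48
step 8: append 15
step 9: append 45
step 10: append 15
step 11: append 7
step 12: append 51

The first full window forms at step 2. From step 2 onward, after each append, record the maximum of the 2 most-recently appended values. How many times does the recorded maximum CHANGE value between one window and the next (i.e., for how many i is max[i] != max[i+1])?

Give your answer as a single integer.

step 1: append 3 -> window=[3] (not full yet)
step 2: append 8 -> window=[3, 8] -> max=8
step 3: append 3 -> window=[8, 3] -> max=8
step 4: append 11 -> window=[3, 11] -> max=11
step 5: append 1 -> window=[11, 1] -> max=11
step 6: append 48 -> window=[1, 48] -> max=48
step 7: append 48 -> window=[48, 48] -> max=48
step 8: append 15 -> window=[48, 15] -> max=48
step 9: append 45 -> window=[15, 45] -> max=45
step 10: append 15 -> window=[45, 15] -> max=45
step 11: append 7 -> window=[15, 7] -> max=15
step 12: append 51 -> window=[7, 51] -> max=51
Recorded maximums: 8 8 11 11 48 48 48 45 45 15 51
Changes between consecutive maximums: 5

Answer: 5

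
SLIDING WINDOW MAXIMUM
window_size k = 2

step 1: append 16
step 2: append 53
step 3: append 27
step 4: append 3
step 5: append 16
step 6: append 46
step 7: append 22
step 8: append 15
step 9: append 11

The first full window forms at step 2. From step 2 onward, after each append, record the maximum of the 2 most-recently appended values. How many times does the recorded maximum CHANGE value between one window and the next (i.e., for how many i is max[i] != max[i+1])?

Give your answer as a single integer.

step 1: append 16 -> window=[16] (not full yet)
step 2: append 53 -> window=[16, 53] -> max=53
step 3: append 27 -> window=[53, 27] -> max=53
step 4: append 3 -> window=[27, 3] -> max=27
step 5: append 16 -> window=[3, 16] -> max=16
step 6: append 46 -> window=[16, 46] -> max=46
step 7: append 22 -> window=[46, 22] -> max=46
step 8: append 15 -> window=[22, 15] -> max=22
step 9: append 11 -> window=[15, 11] -> max=15
Recorded maximums: 53 53 27 16 46 46 22 15
Changes between consecutive maximums: 5

Answer: 5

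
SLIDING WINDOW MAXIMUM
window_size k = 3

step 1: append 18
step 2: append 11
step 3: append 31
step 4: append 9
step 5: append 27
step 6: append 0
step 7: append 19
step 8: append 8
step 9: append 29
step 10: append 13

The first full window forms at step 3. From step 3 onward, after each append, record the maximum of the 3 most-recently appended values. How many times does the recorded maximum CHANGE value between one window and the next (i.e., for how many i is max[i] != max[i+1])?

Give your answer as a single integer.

step 1: append 18 -> window=[18] (not full yet)
step 2: append 11 -> window=[18, 11] (not full yet)
step 3: append 31 -> window=[18, 11, 31] -> max=31
step 4: append 9 -> window=[11, 31, 9] -> max=31
step 5: append 27 -> window=[31, 9, 27] -> max=31
step 6: append 0 -> window=[9, 27, 0] -> max=27
step 7: append 19 -> window=[27, 0, 19] -> max=27
step 8: append 8 -> window=[0, 19, 8] -> max=19
step 9: append 29 -> window=[19, 8, 29] -> max=29
step 10: append 13 -> window=[8, 29, 13] -> max=29
Recorded maximums: 31 31 31 27 27 19 29 29
Changes between consecutive maximums: 3

Answer: 3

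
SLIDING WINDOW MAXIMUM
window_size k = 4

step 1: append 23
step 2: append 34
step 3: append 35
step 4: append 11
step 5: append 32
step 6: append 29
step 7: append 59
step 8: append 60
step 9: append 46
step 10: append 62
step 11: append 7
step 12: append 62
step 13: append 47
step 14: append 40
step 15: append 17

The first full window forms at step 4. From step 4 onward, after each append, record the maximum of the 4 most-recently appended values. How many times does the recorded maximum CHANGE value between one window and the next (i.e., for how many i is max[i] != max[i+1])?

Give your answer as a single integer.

step 1: append 23 -> window=[23] (not full yet)
step 2: append 34 -> window=[23, 34] (not full yet)
step 3: append 35 -> window=[23, 34, 35] (not full yet)
step 4: append 11 -> window=[23, 34, 35, 11] -> max=35
step 5: append 32 -> window=[34, 35, 11, 32] -> max=35
step 6: append 29 -> window=[35, 11, 32, 29] -> max=35
step 7: append 59 -> window=[11, 32, 29, 59] -> max=59
step 8: append 60 -> window=[32, 29, 59, 60] -> max=60
step 9: append 46 -> window=[29, 59, 60, 46] -> max=60
step 10: append 62 -> window=[59, 60, 46, 62] -> max=62
step 11: append 7 -> window=[60, 46, 62, 7] -> max=62
step 12: append 62 -> window=[46, 62, 7, 62] -> max=62
step 13: append 47 -> window=[62, 7, 62, 47] -> max=62
step 14: append 40 -> window=[7, 62, 47, 40] -> max=62
step 15: append 17 -> window=[62, 47, 40, 17] -> max=62
Recorded maximums: 35 35 35 59 60 60 62 62 62 62 62 62
Changes between consecutive maximums: 3

Answer: 3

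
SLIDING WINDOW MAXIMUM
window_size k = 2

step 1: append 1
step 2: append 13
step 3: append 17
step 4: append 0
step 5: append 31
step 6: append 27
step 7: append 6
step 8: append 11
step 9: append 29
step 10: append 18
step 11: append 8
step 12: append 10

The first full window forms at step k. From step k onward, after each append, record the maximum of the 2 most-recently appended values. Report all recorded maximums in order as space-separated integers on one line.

Answer: 13 17 17 31 31 27 11 29 29 18 10

Derivation:
step 1: append 1 -> window=[1] (not full yet)
step 2: append 13 -> window=[1, 13] -> max=13
step 3: append 17 -> window=[13, 17] -> max=17
step 4: append 0 -> window=[17, 0] -> max=17
step 5: append 31 -> window=[0, 31] -> max=31
step 6: append 27 -> window=[31, 27] -> max=31
step 7: append 6 -> window=[27, 6] -> max=27
step 8: append 11 -> window=[6, 11] -> max=11
step 9: append 29 -> window=[11, 29] -> max=29
step 10: append 18 -> window=[29, 18] -> max=29
step 11: append 8 -> window=[18, 8] -> max=18
step 12: append 10 -> window=[8, 10] -> max=10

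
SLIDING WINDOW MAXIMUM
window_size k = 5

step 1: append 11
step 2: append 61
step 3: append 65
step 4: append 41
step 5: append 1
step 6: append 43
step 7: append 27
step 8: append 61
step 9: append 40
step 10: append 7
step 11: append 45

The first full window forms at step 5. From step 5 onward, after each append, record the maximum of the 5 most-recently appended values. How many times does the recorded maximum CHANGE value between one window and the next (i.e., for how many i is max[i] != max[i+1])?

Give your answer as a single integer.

Answer: 1

Derivation:
step 1: append 11 -> window=[11] (not full yet)
step 2: append 61 -> window=[11, 61] (not full yet)
step 3: append 65 -> window=[11, 61, 65] (not full yet)
step 4: append 41 -> window=[11, 61, 65, 41] (not full yet)
step 5: append 1 -> window=[11, 61, 65, 41, 1] -> max=65
step 6: append 43 -> window=[61, 65, 41, 1, 43] -> max=65
step 7: append 27 -> window=[65, 41, 1, 43, 27] -> max=65
step 8: append 61 -> window=[41, 1, 43, 27, 61] -> max=61
step 9: append 40 -> window=[1, 43, 27, 61, 40] -> max=61
step 10: append 7 -> window=[43, 27, 61, 40, 7] -> max=61
step 11: append 45 -> window=[27, 61, 40, 7, 45] -> max=61
Recorded maximums: 65 65 65 61 61 61 61
Changes between consecutive maximums: 1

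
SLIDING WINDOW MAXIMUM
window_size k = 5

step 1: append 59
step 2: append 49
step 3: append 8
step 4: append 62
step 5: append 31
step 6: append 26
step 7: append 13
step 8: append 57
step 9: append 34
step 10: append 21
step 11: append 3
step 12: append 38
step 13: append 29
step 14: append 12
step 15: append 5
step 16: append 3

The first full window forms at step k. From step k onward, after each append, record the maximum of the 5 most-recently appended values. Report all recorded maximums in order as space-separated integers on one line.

Answer: 62 62 62 62 57 57 57 57 38 38 38 38

Derivation:
step 1: append 59 -> window=[59] (not full yet)
step 2: append 49 -> window=[59, 49] (not full yet)
step 3: append 8 -> window=[59, 49, 8] (not full yet)
step 4: append 62 -> window=[59, 49, 8, 62] (not full yet)
step 5: append 31 -> window=[59, 49, 8, 62, 31] -> max=62
step 6: append 26 -> window=[49, 8, 62, 31, 26] -> max=62
step 7: append 13 -> window=[8, 62, 31, 26, 13] -> max=62
step 8: append 57 -> window=[62, 31, 26, 13, 57] -> max=62
step 9: append 34 -> window=[31, 26, 13, 57, 34] -> max=57
step 10: append 21 -> window=[26, 13, 57, 34, 21] -> max=57
step 11: append 3 -> window=[13, 57, 34, 21, 3] -> max=57
step 12: append 38 -> window=[57, 34, 21, 3, 38] -> max=57
step 13: append 29 -> window=[34, 21, 3, 38, 29] -> max=38
step 14: append 12 -> window=[21, 3, 38, 29, 12] -> max=38
step 15: append 5 -> window=[3, 38, 29, 12, 5] -> max=38
step 16: append 3 -> window=[38, 29, 12, 5, 3] -> max=38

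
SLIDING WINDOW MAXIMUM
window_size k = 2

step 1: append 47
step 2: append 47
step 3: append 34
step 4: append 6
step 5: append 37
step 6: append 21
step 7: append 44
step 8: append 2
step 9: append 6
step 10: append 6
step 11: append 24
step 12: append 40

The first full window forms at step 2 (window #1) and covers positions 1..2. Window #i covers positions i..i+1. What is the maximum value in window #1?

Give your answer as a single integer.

step 1: append 47 -> window=[47] (not full yet)
step 2: append 47 -> window=[47, 47] -> max=47
Window #1 max = 47

Answer: 47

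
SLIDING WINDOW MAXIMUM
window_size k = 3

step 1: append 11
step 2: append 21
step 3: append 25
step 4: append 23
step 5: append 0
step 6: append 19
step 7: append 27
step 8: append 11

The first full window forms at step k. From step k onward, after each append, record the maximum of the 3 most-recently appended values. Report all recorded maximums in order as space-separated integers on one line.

step 1: append 11 -> window=[11] (not full yet)
step 2: append 21 -> window=[11, 21] (not full yet)
step 3: append 25 -> window=[11, 21, 25] -> max=25
step 4: append 23 -> window=[21, 25, 23] -> max=25
step 5: append 0 -> window=[25, 23, 0] -> max=25
step 6: append 19 -> window=[23, 0, 19] -> max=23
step 7: append 27 -> window=[0, 19, 27] -> max=27
step 8: append 11 -> window=[19, 27, 11] -> max=27

Answer: 25 25 25 23 27 27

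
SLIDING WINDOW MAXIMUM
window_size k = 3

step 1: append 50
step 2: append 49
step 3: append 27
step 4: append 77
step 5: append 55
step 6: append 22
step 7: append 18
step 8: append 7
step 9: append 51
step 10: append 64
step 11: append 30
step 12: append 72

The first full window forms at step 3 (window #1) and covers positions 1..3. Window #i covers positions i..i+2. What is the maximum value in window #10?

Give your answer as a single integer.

Answer: 72

Derivation:
step 1: append 50 -> window=[50] (not full yet)
step 2: append 49 -> window=[50, 49] (not full yet)
step 3: append 27 -> window=[50, 49, 27] -> max=50
step 4: append 77 -> window=[49, 27, 77] -> max=77
step 5: append 55 -> window=[27, 77, 55] -> max=77
step 6: append 22 -> window=[77, 55, 22] -> max=77
step 7: append 18 -> window=[55, 22, 18] -> max=55
step 8: append 7 -> window=[22, 18, 7] -> max=22
step 9: append 51 -> window=[18, 7, 51] -> max=51
step 10: append 64 -> window=[7, 51, 64] -> max=64
step 11: append 30 -> window=[51, 64, 30] -> max=64
step 12: append 72 -> window=[64, 30, 72] -> max=72
Window #10 max = 72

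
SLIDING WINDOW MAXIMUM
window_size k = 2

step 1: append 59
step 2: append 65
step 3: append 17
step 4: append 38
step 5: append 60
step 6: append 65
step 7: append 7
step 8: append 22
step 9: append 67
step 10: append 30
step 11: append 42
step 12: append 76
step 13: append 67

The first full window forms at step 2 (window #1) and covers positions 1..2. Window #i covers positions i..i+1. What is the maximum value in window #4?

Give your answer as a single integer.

step 1: append 59 -> window=[59] (not full yet)
step 2: append 65 -> window=[59, 65] -> max=65
step 3: append 17 -> window=[65, 17] -> max=65
step 4: append 38 -> window=[17, 38] -> max=38
step 5: append 60 -> window=[38, 60] -> max=60
Window #4 max = 60

Answer: 60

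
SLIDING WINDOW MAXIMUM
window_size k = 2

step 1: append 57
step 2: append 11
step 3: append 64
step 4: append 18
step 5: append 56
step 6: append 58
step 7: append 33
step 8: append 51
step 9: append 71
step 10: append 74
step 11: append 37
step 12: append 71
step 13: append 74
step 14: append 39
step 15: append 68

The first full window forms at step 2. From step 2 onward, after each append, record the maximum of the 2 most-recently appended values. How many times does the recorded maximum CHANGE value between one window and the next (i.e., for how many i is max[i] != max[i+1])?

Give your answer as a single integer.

Answer: 9

Derivation:
step 1: append 57 -> window=[57] (not full yet)
step 2: append 11 -> window=[57, 11] -> max=57
step 3: append 64 -> window=[11, 64] -> max=64
step 4: append 18 -> window=[64, 18] -> max=64
step 5: append 56 -> window=[18, 56] -> max=56
step 6: append 58 -> window=[56, 58] -> max=58
step 7: append 33 -> window=[58, 33] -> max=58
step 8: append 51 -> window=[33, 51] -> max=51
step 9: append 71 -> window=[51, 71] -> max=71
step 10: append 74 -> window=[71, 74] -> max=74
step 11: append 37 -> window=[74, 37] -> max=74
step 12: append 71 -> window=[37, 71] -> max=71
step 13: append 74 -> window=[71, 74] -> max=74
step 14: append 39 -> window=[74, 39] -> max=74
step 15: append 68 -> window=[39, 68] -> max=68
Recorded maximums: 57 64 64 56 58 58 51 71 74 74 71 74 74 68
Changes between consecutive maximums: 9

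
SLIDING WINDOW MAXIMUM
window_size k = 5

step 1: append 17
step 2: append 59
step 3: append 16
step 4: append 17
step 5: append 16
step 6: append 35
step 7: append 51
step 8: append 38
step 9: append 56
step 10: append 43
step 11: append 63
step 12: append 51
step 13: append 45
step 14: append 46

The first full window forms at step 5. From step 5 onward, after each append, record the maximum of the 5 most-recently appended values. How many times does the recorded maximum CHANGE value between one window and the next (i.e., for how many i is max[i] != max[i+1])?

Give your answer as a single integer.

Answer: 3

Derivation:
step 1: append 17 -> window=[17] (not full yet)
step 2: append 59 -> window=[17, 59] (not full yet)
step 3: append 16 -> window=[17, 59, 16] (not full yet)
step 4: append 17 -> window=[17, 59, 16, 17] (not full yet)
step 5: append 16 -> window=[17, 59, 16, 17, 16] -> max=59
step 6: append 35 -> window=[59, 16, 17, 16, 35] -> max=59
step 7: append 51 -> window=[16, 17, 16, 35, 51] -> max=51
step 8: append 38 -> window=[17, 16, 35, 51, 38] -> max=51
step 9: append 56 -> window=[16, 35, 51, 38, 56] -> max=56
step 10: append 43 -> window=[35, 51, 38, 56, 43] -> max=56
step 11: append 63 -> window=[51, 38, 56, 43, 63] -> max=63
step 12: append 51 -> window=[38, 56, 43, 63, 51] -> max=63
step 13: append 45 -> window=[56, 43, 63, 51, 45] -> max=63
step 14: append 46 -> window=[43, 63, 51, 45, 46] -> max=63
Recorded maximums: 59 59 51 51 56 56 63 63 63 63
Changes between consecutive maximums: 3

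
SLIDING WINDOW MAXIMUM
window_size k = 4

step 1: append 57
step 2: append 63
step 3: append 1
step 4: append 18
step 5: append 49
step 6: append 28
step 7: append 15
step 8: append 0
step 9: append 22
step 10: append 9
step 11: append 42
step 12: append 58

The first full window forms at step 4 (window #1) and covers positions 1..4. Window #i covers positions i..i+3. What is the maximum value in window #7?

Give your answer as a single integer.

step 1: append 57 -> window=[57] (not full yet)
step 2: append 63 -> window=[57, 63] (not full yet)
step 3: append 1 -> window=[57, 63, 1] (not full yet)
step 4: append 18 -> window=[57, 63, 1, 18] -> max=63
step 5: append 49 -> window=[63, 1, 18, 49] -> max=63
step 6: append 28 -> window=[1, 18, 49, 28] -> max=49
step 7: append 15 -> window=[18, 49, 28, 15] -> max=49
step 8: append 0 -> window=[49, 28, 15, 0] -> max=49
step 9: append 22 -> window=[28, 15, 0, 22] -> max=28
step 10: append 9 -> window=[15, 0, 22, 9] -> max=22
Window #7 max = 22

Answer: 22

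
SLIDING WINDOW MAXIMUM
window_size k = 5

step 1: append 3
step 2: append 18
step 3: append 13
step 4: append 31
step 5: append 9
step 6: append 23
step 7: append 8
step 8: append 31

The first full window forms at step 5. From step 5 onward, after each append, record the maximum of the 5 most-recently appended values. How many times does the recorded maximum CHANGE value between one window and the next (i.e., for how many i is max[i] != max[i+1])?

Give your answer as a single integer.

Answer: 0

Derivation:
step 1: append 3 -> window=[3] (not full yet)
step 2: append 18 -> window=[3, 18] (not full yet)
step 3: append 13 -> window=[3, 18, 13] (not full yet)
step 4: append 31 -> window=[3, 18, 13, 31] (not full yet)
step 5: append 9 -> window=[3, 18, 13, 31, 9] -> max=31
step 6: append 23 -> window=[18, 13, 31, 9, 23] -> max=31
step 7: append 8 -> window=[13, 31, 9, 23, 8] -> max=31
step 8: append 31 -> window=[31, 9, 23, 8, 31] -> max=31
Recorded maximums: 31 31 31 31
Changes between consecutive maximums: 0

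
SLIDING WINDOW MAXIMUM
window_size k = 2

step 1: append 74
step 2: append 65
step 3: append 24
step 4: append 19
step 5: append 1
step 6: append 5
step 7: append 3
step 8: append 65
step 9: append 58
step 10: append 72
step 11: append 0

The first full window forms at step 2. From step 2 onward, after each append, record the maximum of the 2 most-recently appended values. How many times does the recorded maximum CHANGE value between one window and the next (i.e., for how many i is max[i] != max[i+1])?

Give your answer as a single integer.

Answer: 6

Derivation:
step 1: append 74 -> window=[74] (not full yet)
step 2: append 65 -> window=[74, 65] -> max=74
step 3: append 24 -> window=[65, 24] -> max=65
step 4: append 19 -> window=[24, 19] -> max=24
step 5: append 1 -> window=[19, 1] -> max=19
step 6: append 5 -> window=[1, 5] -> max=5
step 7: append 3 -> window=[5, 3] -> max=5
step 8: append 65 -> window=[3, 65] -> max=65
step 9: append 58 -> window=[65, 58] -> max=65
step 10: append 72 -> window=[58, 72] -> max=72
step 11: append 0 -> window=[72, 0] -> max=72
Recorded maximums: 74 65 24 19 5 5 65 65 72 72
Changes between consecutive maximums: 6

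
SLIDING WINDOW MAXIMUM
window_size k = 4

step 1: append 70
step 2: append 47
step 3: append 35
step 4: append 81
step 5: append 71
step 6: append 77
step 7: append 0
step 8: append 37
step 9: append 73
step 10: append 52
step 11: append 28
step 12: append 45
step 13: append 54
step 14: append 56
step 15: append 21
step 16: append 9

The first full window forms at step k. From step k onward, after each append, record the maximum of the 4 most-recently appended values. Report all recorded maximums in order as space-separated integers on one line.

Answer: 81 81 81 81 77 77 73 73 73 54 56 56 56

Derivation:
step 1: append 70 -> window=[70] (not full yet)
step 2: append 47 -> window=[70, 47] (not full yet)
step 3: append 35 -> window=[70, 47, 35] (not full yet)
step 4: append 81 -> window=[70, 47, 35, 81] -> max=81
step 5: append 71 -> window=[47, 35, 81, 71] -> max=81
step 6: append 77 -> window=[35, 81, 71, 77] -> max=81
step 7: append 0 -> window=[81, 71, 77, 0] -> max=81
step 8: append 37 -> window=[71, 77, 0, 37] -> max=77
step 9: append 73 -> window=[77, 0, 37, 73] -> max=77
step 10: append 52 -> window=[0, 37, 73, 52] -> max=73
step 11: append 28 -> window=[37, 73, 52, 28] -> max=73
step 12: append 45 -> window=[73, 52, 28, 45] -> max=73
step 13: append 54 -> window=[52, 28, 45, 54] -> max=54
step 14: append 56 -> window=[28, 45, 54, 56] -> max=56
step 15: append 21 -> window=[45, 54, 56, 21] -> max=56
step 16: append 9 -> window=[54, 56, 21, 9] -> max=56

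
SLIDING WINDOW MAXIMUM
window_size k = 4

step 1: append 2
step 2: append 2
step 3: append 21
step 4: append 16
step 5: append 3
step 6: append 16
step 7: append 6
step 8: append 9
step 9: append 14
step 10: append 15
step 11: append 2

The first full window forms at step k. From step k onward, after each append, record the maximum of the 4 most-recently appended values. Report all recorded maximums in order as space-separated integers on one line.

Answer: 21 21 21 16 16 16 15 15

Derivation:
step 1: append 2 -> window=[2] (not full yet)
step 2: append 2 -> window=[2, 2] (not full yet)
step 3: append 21 -> window=[2, 2, 21] (not full yet)
step 4: append 16 -> window=[2, 2, 21, 16] -> max=21
step 5: append 3 -> window=[2, 21, 16, 3] -> max=21
step 6: append 16 -> window=[21, 16, 3, 16] -> max=21
step 7: append 6 -> window=[16, 3, 16, 6] -> max=16
step 8: append 9 -> window=[3, 16, 6, 9] -> max=16
step 9: append 14 -> window=[16, 6, 9, 14] -> max=16
step 10: append 15 -> window=[6, 9, 14, 15] -> max=15
step 11: append 2 -> window=[9, 14, 15, 2] -> max=15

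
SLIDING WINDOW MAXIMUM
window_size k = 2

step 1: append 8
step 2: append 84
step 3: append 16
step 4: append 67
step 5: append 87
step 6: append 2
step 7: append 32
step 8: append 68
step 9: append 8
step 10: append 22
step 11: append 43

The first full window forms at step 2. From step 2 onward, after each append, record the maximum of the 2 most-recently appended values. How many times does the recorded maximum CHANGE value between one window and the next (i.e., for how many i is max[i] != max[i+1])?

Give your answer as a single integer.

step 1: append 8 -> window=[8] (not full yet)
step 2: append 84 -> window=[8, 84] -> max=84
step 3: append 16 -> window=[84, 16] -> max=84
step 4: append 67 -> window=[16, 67] -> max=67
step 5: append 87 -> window=[67, 87] -> max=87
step 6: append 2 -> window=[87, 2] -> max=87
step 7: append 32 -> window=[2, 32] -> max=32
step 8: append 68 -> window=[32, 68] -> max=68
step 9: append 8 -> window=[68, 8] -> max=68
step 10: append 22 -> window=[8, 22] -> max=22
step 11: append 43 -> window=[22, 43] -> max=43
Recorded maximums: 84 84 67 87 87 32 68 68 22 43
Changes between consecutive maximums: 6

Answer: 6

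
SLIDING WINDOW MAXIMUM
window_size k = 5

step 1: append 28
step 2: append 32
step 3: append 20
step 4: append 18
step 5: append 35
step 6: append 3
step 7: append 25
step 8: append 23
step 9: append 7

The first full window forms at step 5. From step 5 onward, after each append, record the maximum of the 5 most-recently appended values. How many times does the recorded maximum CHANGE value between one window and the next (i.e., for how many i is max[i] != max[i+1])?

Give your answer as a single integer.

Answer: 0

Derivation:
step 1: append 28 -> window=[28] (not full yet)
step 2: append 32 -> window=[28, 32] (not full yet)
step 3: append 20 -> window=[28, 32, 20] (not full yet)
step 4: append 18 -> window=[28, 32, 20, 18] (not full yet)
step 5: append 35 -> window=[28, 32, 20, 18, 35] -> max=35
step 6: append 3 -> window=[32, 20, 18, 35, 3] -> max=35
step 7: append 25 -> window=[20, 18, 35, 3, 25] -> max=35
step 8: append 23 -> window=[18, 35, 3, 25, 23] -> max=35
step 9: append 7 -> window=[35, 3, 25, 23, 7] -> max=35
Recorded maximums: 35 35 35 35 35
Changes between consecutive maximums: 0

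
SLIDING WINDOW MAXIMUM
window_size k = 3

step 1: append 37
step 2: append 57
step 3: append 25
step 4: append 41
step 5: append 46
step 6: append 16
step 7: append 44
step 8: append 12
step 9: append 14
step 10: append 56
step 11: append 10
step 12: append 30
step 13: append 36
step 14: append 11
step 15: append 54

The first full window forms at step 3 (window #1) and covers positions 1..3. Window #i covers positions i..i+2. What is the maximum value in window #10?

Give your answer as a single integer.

step 1: append 37 -> window=[37] (not full yet)
step 2: append 57 -> window=[37, 57] (not full yet)
step 3: append 25 -> window=[37, 57, 25] -> max=57
step 4: append 41 -> window=[57, 25, 41] -> max=57
step 5: append 46 -> window=[25, 41, 46] -> max=46
step 6: append 16 -> window=[41, 46, 16] -> max=46
step 7: append 44 -> window=[46, 16, 44] -> max=46
step 8: append 12 -> window=[16, 44, 12] -> max=44
step 9: append 14 -> window=[44, 12, 14] -> max=44
step 10: append 56 -> window=[12, 14, 56] -> max=56
step 11: append 10 -> window=[14, 56, 10] -> max=56
step 12: append 30 -> window=[56, 10, 30] -> max=56
Window #10 max = 56

Answer: 56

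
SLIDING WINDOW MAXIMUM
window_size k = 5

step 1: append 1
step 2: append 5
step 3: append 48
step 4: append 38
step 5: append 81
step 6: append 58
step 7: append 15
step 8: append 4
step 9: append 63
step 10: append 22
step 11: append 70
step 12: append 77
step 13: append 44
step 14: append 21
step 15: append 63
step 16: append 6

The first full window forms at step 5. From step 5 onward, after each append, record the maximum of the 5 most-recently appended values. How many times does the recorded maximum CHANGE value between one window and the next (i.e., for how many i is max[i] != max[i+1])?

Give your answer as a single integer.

Answer: 3

Derivation:
step 1: append 1 -> window=[1] (not full yet)
step 2: append 5 -> window=[1, 5] (not full yet)
step 3: append 48 -> window=[1, 5, 48] (not full yet)
step 4: append 38 -> window=[1, 5, 48, 38] (not full yet)
step 5: append 81 -> window=[1, 5, 48, 38, 81] -> max=81
step 6: append 58 -> window=[5, 48, 38, 81, 58] -> max=81
step 7: append 15 -> window=[48, 38, 81, 58, 15] -> max=81
step 8: append 4 -> window=[38, 81, 58, 15, 4] -> max=81
step 9: append 63 -> window=[81, 58, 15, 4, 63] -> max=81
step 10: append 22 -> window=[58, 15, 4, 63, 22] -> max=63
step 11: append 70 -> window=[15, 4, 63, 22, 70] -> max=70
step 12: append 77 -> window=[4, 63, 22, 70, 77] -> max=77
step 13: append 44 -> window=[63, 22, 70, 77, 44] -> max=77
step 14: append 21 -> window=[22, 70, 77, 44, 21] -> max=77
step 15: append 63 -> window=[70, 77, 44, 21, 63] -> max=77
step 16: append 6 -> window=[77, 44, 21, 63, 6] -> max=77
Recorded maximums: 81 81 81 81 81 63 70 77 77 77 77 77
Changes between consecutive maximums: 3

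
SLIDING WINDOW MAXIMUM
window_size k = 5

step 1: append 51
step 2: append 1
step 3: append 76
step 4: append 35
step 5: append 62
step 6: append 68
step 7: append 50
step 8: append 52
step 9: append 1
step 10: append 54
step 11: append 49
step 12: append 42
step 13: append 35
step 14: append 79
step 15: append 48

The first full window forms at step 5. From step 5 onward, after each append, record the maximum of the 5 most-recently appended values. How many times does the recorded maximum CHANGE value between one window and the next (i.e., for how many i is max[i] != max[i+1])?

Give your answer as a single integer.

step 1: append 51 -> window=[51] (not full yet)
step 2: append 1 -> window=[51, 1] (not full yet)
step 3: append 76 -> window=[51, 1, 76] (not full yet)
step 4: append 35 -> window=[51, 1, 76, 35] (not full yet)
step 5: append 62 -> window=[51, 1, 76, 35, 62] -> max=76
step 6: append 68 -> window=[1, 76, 35, 62, 68] -> max=76
step 7: append 50 -> window=[76, 35, 62, 68, 50] -> max=76
step 8: append 52 -> window=[35, 62, 68, 50, 52] -> max=68
step 9: append 1 -> window=[62, 68, 50, 52, 1] -> max=68
step 10: append 54 -> window=[68, 50, 52, 1, 54] -> max=68
step 11: append 49 -> window=[50, 52, 1, 54, 49] -> max=54
step 12: append 42 -> window=[52, 1, 54, 49, 42] -> max=54
step 13: append 35 -> window=[1, 54, 49, 42, 35] -> max=54
step 14: append 79 -> window=[54, 49, 42, 35, 79] -> max=79
step 15: append 48 -> window=[49, 42, 35, 79, 48] -> max=79
Recorded maximums: 76 76 76 68 68 68 54 54 54 79 79
Changes between consecutive maximums: 3

Answer: 3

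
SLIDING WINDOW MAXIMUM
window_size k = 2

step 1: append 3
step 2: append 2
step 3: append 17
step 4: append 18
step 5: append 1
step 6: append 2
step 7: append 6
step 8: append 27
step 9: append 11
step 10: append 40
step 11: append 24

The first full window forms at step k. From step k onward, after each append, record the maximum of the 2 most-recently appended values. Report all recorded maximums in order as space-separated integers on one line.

Answer: 3 17 18 18 2 6 27 27 40 40

Derivation:
step 1: append 3 -> window=[3] (not full yet)
step 2: append 2 -> window=[3, 2] -> max=3
step 3: append 17 -> window=[2, 17] -> max=17
step 4: append 18 -> window=[17, 18] -> max=18
step 5: append 1 -> window=[18, 1] -> max=18
step 6: append 2 -> window=[1, 2] -> max=2
step 7: append 6 -> window=[2, 6] -> max=6
step 8: append 27 -> window=[6, 27] -> max=27
step 9: append 11 -> window=[27, 11] -> max=27
step 10: append 40 -> window=[11, 40] -> max=40
step 11: append 24 -> window=[40, 24] -> max=40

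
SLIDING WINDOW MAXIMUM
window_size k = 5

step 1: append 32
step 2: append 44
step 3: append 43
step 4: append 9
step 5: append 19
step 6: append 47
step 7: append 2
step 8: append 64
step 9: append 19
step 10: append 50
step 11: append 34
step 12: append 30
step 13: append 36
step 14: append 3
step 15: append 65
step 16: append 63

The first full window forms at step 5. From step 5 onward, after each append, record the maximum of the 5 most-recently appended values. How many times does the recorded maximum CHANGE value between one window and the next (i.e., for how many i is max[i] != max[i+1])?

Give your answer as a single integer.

step 1: append 32 -> window=[32] (not full yet)
step 2: append 44 -> window=[32, 44] (not full yet)
step 3: append 43 -> window=[32, 44, 43] (not full yet)
step 4: append 9 -> window=[32, 44, 43, 9] (not full yet)
step 5: append 19 -> window=[32, 44, 43, 9, 19] -> max=44
step 6: append 47 -> window=[44, 43, 9, 19, 47] -> max=47
step 7: append 2 -> window=[43, 9, 19, 47, 2] -> max=47
step 8: append 64 -> window=[9, 19, 47, 2, 64] -> max=64
step 9: append 19 -> window=[19, 47, 2, 64, 19] -> max=64
step 10: append 50 -> window=[47, 2, 64, 19, 50] -> max=64
step 11: append 34 -> window=[2, 64, 19, 50, 34] -> max=64
step 12: append 30 -> window=[64, 19, 50, 34, 30] -> max=64
step 13: append 36 -> window=[19, 50, 34, 30, 36] -> max=50
step 14: append 3 -> window=[50, 34, 30, 36, 3] -> max=50
step 15: append 65 -> window=[34, 30, 36, 3, 65] -> max=65
step 16: append 63 -> window=[30, 36, 3, 65, 63] -> max=65
Recorded maximums: 44 47 47 64 64 64 64 64 50 50 65 65
Changes between consecutive maximums: 4

Answer: 4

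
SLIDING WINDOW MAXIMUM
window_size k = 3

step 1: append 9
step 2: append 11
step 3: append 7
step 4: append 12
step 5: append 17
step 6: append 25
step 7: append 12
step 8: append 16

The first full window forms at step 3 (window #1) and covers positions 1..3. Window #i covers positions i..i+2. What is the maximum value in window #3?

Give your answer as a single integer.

step 1: append 9 -> window=[9] (not full yet)
step 2: append 11 -> window=[9, 11] (not full yet)
step 3: append 7 -> window=[9, 11, 7] -> max=11
step 4: append 12 -> window=[11, 7, 12] -> max=12
step 5: append 17 -> window=[7, 12, 17] -> max=17
Window #3 max = 17

Answer: 17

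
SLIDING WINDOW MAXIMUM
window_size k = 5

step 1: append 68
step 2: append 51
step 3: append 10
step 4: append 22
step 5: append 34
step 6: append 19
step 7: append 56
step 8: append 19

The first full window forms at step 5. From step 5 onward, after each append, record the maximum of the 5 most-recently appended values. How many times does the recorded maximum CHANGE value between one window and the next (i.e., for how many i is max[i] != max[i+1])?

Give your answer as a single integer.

step 1: append 68 -> window=[68] (not full yet)
step 2: append 51 -> window=[68, 51] (not full yet)
step 3: append 10 -> window=[68, 51, 10] (not full yet)
step 4: append 22 -> window=[68, 51, 10, 22] (not full yet)
step 5: append 34 -> window=[68, 51, 10, 22, 34] -> max=68
step 6: append 19 -> window=[51, 10, 22, 34, 19] -> max=51
step 7: append 56 -> window=[10, 22, 34, 19, 56] -> max=56
step 8: append 19 -> window=[22, 34, 19, 56, 19] -> max=56
Recorded maximums: 68 51 56 56
Changes between consecutive maximums: 2

Answer: 2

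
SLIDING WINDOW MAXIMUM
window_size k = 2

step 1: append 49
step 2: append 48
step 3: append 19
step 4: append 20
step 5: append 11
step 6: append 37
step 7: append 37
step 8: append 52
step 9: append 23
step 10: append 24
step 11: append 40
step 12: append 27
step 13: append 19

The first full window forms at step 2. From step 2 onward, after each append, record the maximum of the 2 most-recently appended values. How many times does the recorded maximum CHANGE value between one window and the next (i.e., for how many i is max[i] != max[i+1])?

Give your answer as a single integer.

step 1: append 49 -> window=[49] (not full yet)
step 2: append 48 -> window=[49, 48] -> max=49
step 3: append 19 -> window=[48, 19] -> max=48
step 4: append 20 -> window=[19, 20] -> max=20
step 5: append 11 -> window=[20, 11] -> max=20
step 6: append 37 -> window=[11, 37] -> max=37
step 7: append 37 -> window=[37, 37] -> max=37
step 8: append 52 -> window=[37, 52] -> max=52
step 9: append 23 -> window=[52, 23] -> max=52
step 10: append 24 -> window=[23, 24] -> max=24
step 11: append 40 -> window=[24, 40] -> max=40
step 12: append 27 -> window=[40, 27] -> max=40
step 13: append 19 -> window=[27, 19] -> max=27
Recorded maximums: 49 48 20 20 37 37 52 52 24 40 40 27
Changes between consecutive maximums: 7

Answer: 7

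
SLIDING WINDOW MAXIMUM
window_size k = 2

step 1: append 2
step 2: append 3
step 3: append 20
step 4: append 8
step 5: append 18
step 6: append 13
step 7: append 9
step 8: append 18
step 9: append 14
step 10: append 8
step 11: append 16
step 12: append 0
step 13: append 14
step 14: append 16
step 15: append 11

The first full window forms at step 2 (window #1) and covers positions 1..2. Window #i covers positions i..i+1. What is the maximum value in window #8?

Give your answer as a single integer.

Answer: 18

Derivation:
step 1: append 2 -> window=[2] (not full yet)
step 2: append 3 -> window=[2, 3] -> max=3
step 3: append 20 -> window=[3, 20] -> max=20
step 4: append 8 -> window=[20, 8] -> max=20
step 5: append 18 -> window=[8, 18] -> max=18
step 6: append 13 -> window=[18, 13] -> max=18
step 7: append 9 -> window=[13, 9] -> max=13
step 8: append 18 -> window=[9, 18] -> max=18
step 9: append 14 -> window=[18, 14] -> max=18
Window #8 max = 18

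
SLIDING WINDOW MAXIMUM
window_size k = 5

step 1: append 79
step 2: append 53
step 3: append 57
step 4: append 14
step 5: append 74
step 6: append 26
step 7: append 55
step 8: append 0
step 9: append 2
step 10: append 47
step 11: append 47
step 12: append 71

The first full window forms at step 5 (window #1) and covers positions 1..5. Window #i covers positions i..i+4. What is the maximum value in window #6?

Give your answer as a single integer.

step 1: append 79 -> window=[79] (not full yet)
step 2: append 53 -> window=[79, 53] (not full yet)
step 3: append 57 -> window=[79, 53, 57] (not full yet)
step 4: append 14 -> window=[79, 53, 57, 14] (not full yet)
step 5: append 74 -> window=[79, 53, 57, 14, 74] -> max=79
step 6: append 26 -> window=[53, 57, 14, 74, 26] -> max=74
step 7: append 55 -> window=[57, 14, 74, 26, 55] -> max=74
step 8: append 0 -> window=[14, 74, 26, 55, 0] -> max=74
step 9: append 2 -> window=[74, 26, 55, 0, 2] -> max=74
step 10: append 47 -> window=[26, 55, 0, 2, 47] -> max=55
Window #6 max = 55

Answer: 55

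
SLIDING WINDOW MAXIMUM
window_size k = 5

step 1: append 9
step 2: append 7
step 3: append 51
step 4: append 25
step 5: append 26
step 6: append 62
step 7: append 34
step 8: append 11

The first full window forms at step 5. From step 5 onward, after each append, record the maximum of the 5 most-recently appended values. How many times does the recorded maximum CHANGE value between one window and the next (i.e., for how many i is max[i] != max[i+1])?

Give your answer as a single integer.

Answer: 1

Derivation:
step 1: append 9 -> window=[9] (not full yet)
step 2: append 7 -> window=[9, 7] (not full yet)
step 3: append 51 -> window=[9, 7, 51] (not full yet)
step 4: append 25 -> window=[9, 7, 51, 25] (not full yet)
step 5: append 26 -> window=[9, 7, 51, 25, 26] -> max=51
step 6: append 62 -> window=[7, 51, 25, 26, 62] -> max=62
step 7: append 34 -> window=[51, 25, 26, 62, 34] -> max=62
step 8: append 11 -> window=[25, 26, 62, 34, 11] -> max=62
Recorded maximums: 51 62 62 62
Changes between consecutive maximums: 1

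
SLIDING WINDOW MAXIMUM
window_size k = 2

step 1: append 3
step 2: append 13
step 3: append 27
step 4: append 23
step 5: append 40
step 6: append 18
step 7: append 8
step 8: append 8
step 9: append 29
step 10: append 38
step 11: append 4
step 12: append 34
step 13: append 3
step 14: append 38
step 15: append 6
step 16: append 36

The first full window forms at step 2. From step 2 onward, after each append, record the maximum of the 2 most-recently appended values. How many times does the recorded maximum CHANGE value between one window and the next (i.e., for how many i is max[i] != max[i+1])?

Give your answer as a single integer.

Answer: 9

Derivation:
step 1: append 3 -> window=[3] (not full yet)
step 2: append 13 -> window=[3, 13] -> max=13
step 3: append 27 -> window=[13, 27] -> max=27
step 4: append 23 -> window=[27, 23] -> max=27
step 5: append 40 -> window=[23, 40] -> max=40
step 6: append 18 -> window=[40, 18] -> max=40
step 7: append 8 -> window=[18, 8] -> max=18
step 8: append 8 -> window=[8, 8] -> max=8
step 9: append 29 -> window=[8, 29] -> max=29
step 10: append 38 -> window=[29, 38] -> max=38
step 11: append 4 -> window=[38, 4] -> max=38
step 12: append 34 -> window=[4, 34] -> max=34
step 13: append 3 -> window=[34, 3] -> max=34
step 14: append 38 -> window=[3, 38] -> max=38
step 15: append 6 -> window=[38, 6] -> max=38
step 16: append 36 -> window=[6, 36] -> max=36
Recorded maximums: 13 27 27 40 40 18 8 29 38 38 34 34 38 38 36
Changes between consecutive maximums: 9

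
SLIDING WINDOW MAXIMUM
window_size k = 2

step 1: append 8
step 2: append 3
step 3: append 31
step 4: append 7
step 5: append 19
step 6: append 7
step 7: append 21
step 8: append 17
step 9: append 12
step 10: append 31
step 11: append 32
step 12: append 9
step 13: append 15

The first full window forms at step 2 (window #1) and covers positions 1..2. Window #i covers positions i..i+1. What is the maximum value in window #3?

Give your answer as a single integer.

Answer: 31

Derivation:
step 1: append 8 -> window=[8] (not full yet)
step 2: append 3 -> window=[8, 3] -> max=8
step 3: append 31 -> window=[3, 31] -> max=31
step 4: append 7 -> window=[31, 7] -> max=31
Window #3 max = 31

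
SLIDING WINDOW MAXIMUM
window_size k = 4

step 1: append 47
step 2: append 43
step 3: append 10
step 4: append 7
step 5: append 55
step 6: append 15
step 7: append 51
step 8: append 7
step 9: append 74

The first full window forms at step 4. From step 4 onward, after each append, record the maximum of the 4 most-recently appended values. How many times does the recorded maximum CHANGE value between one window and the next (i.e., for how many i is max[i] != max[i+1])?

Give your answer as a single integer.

Answer: 2

Derivation:
step 1: append 47 -> window=[47] (not full yet)
step 2: append 43 -> window=[47, 43] (not full yet)
step 3: append 10 -> window=[47, 43, 10] (not full yet)
step 4: append 7 -> window=[47, 43, 10, 7] -> max=47
step 5: append 55 -> window=[43, 10, 7, 55] -> max=55
step 6: append 15 -> window=[10, 7, 55, 15] -> max=55
step 7: append 51 -> window=[7, 55, 15, 51] -> max=55
step 8: append 7 -> window=[55, 15, 51, 7] -> max=55
step 9: append 74 -> window=[15, 51, 7, 74] -> max=74
Recorded maximums: 47 55 55 55 55 74
Changes between consecutive maximums: 2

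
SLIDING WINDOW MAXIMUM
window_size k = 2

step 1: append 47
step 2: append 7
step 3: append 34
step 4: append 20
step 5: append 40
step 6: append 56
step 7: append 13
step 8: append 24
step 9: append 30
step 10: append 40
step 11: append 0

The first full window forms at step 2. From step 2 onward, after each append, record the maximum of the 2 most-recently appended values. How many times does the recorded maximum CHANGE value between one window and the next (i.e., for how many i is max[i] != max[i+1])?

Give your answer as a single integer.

step 1: append 47 -> window=[47] (not full yet)
step 2: append 7 -> window=[47, 7] -> max=47
step 3: append 34 -> window=[7, 34] -> max=34
step 4: append 20 -> window=[34, 20] -> max=34
step 5: append 40 -> window=[20, 40] -> max=40
step 6: append 56 -> window=[40, 56] -> max=56
step 7: append 13 -> window=[56, 13] -> max=56
step 8: append 24 -> window=[13, 24] -> max=24
step 9: append 30 -> window=[24, 30] -> max=30
step 10: append 40 -> window=[30, 40] -> max=40
step 11: append 0 -> window=[40, 0] -> max=40
Recorded maximums: 47 34 34 40 56 56 24 30 40 40
Changes between consecutive maximums: 6

Answer: 6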